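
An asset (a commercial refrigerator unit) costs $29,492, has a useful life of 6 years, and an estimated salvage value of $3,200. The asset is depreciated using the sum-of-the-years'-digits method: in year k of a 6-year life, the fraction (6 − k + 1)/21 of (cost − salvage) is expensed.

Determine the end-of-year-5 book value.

Depreciable base = $29,492 − $3,200 = $26,292.
Sum of the years' digits = 6+5+4+3+2+1 = 21.
Year 1: $26,292 × 6/21 = $7,512. Book value $21,980.
Year 2: $26,292 × 5/21 = $6,260. Book value $15,720.
Year 3: $26,292 × 4/21 = $5,008. Book value $10,712.
Year 4: $26,292 × 3/21 = $3,756. Book value $6,956.
Year 5: $26,292 × 2/21 = $2,504. Book value $4,452.

$4,452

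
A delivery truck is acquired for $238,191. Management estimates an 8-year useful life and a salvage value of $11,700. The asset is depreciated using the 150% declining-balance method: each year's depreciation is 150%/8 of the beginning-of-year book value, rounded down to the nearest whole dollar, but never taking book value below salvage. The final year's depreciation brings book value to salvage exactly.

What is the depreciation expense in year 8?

$43,980

Depreciable base = $238,191 − $11,700 = $226,491.
Year 1: ⌊$238,191 × 150%/8⌋ = $44,660. Book value $193,531.
Year 2: ⌊$193,531 × 150%/8⌋ = $36,287. Book value $157,244.
Year 3: ⌊$157,244 × 150%/8⌋ = $29,483. Book value $127,761.
Year 4: ⌊$127,761 × 150%/8⌋ = $23,955. Book value $103,806.
Year 5: ⌊$103,806 × 150%/8⌋ = $19,463. Book value $84,343.
Year 6: ⌊$84,343 × 150%/8⌋ = $15,814. Book value $68,529.
Year 7: ⌊$68,529 × 150%/8⌋ = $12,849. Book value $55,680.
Year 8 (final): $55,680 − $11,700 = $43,980. Book value $11,700.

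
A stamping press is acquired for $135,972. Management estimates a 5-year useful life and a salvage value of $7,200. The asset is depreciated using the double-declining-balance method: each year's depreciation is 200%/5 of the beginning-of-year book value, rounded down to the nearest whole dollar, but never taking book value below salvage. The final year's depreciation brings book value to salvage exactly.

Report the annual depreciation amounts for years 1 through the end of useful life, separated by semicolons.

$54,388; $32,633; $19,580; $11,748; $10,423

Depreciable base = $135,972 − $7,200 = $128,772.
Year 1: ⌊$135,972 × 200%/5⌋ = $54,388. Book value $81,584.
Year 2: ⌊$81,584 × 200%/5⌋ = $32,633. Book value $48,951.
Year 3: ⌊$48,951 × 200%/5⌋ = $19,580. Book value $29,371.
Year 4: ⌊$29,371 × 200%/5⌋ = $11,748. Book value $17,623.
Year 5 (final): $17,623 − $7,200 = $10,423. Book value $7,200.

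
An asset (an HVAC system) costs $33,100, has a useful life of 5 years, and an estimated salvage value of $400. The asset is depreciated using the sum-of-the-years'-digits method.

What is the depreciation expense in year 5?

Depreciable base = $33,100 − $400 = $32,700.
Sum of the years' digits = 5+4+3+2+1 = 15.
Year 1: $32,700 × 5/15 = $10,900. Book value $22,200.
Year 2: $32,700 × 4/15 = $8,720. Book value $13,480.
Year 3: $32,700 × 3/15 = $6,540. Book value $6,940.
Year 4: $32,700 × 2/15 = $4,360. Book value $2,580.
Year 5: $32,700 × 1/15 = $2,180. Book value $400.

$2,180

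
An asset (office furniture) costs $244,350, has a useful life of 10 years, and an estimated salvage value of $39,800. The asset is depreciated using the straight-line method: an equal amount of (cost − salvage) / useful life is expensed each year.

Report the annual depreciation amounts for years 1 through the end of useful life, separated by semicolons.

Depreciable base = $244,350 − $39,800 = $204,550.
Annual expense = $204,550 / 10 = $20,455.
End of year 1: book value $223,895.
End of year 2: book value $203,440.
End of year 3: book value $182,985.
End of year 4: book value $162,530.
End of year 5: book value $142,075.
End of year 6: book value $121,620.
End of year 7: book value $101,165.
End of year 8: book value $80,710.
End of year 9: book value $60,255.
End of year 10: book value $39,800.

$20,455; $20,455; $20,455; $20,455; $20,455; $20,455; $20,455; $20,455; $20,455; $20,455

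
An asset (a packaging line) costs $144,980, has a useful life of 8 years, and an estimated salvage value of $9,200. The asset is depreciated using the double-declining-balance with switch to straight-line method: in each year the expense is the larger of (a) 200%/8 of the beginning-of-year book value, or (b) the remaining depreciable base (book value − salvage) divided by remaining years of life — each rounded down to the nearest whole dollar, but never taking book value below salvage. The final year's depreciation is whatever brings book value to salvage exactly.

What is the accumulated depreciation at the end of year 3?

Depreciable base = $144,980 − $9,200 = $135,780.
Year 1: DB = ⌊$144,980 × 200%/8⌋ = $36,245; SL = ⌊$135,780/8⌋ = $16,972 → take DB $36,245. Book value $108,735.
Year 2: DB = ⌊$108,735 × 200%/8⌋ = $27,183; SL = ⌊$99,535/7⌋ = $14,219 → take DB $27,183. Book value $81,552.
Year 3: DB = ⌊$81,552 × 200%/8⌋ = $20,388; SL = ⌊$72,352/6⌋ = $12,058 → take DB $20,388. Book value $61,164.
Accumulated through year 3 = $144,980 − $61,164 = $83,816.

$83,816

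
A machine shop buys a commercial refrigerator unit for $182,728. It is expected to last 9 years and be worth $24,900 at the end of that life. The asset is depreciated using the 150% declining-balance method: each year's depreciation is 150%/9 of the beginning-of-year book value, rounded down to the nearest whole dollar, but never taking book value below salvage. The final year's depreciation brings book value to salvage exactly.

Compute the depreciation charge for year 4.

Depreciable base = $182,728 − $24,900 = $157,828.
Year 1: ⌊$182,728 × 150%/9⌋ = $30,454. Book value $152,274.
Year 2: ⌊$152,274 × 150%/9⌋ = $25,379. Book value $126,895.
Year 3: ⌊$126,895 × 150%/9⌋ = $21,149. Book value $105,746.
Year 4: ⌊$105,746 × 150%/9⌋ = $17,624. Book value $88,122.

$17,624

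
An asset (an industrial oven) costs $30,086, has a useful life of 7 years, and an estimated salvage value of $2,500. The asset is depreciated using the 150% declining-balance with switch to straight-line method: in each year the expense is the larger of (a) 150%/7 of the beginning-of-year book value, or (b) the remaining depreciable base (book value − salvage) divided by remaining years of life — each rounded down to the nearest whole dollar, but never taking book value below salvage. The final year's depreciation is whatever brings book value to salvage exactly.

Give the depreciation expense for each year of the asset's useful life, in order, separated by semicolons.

Depreciable base = $30,086 − $2,500 = $27,586.
Year 1: DB = ⌊$30,086 × 150%/7⌋ = $6,447; SL = ⌊$27,586/7⌋ = $3,940 → take DB $6,447. Book value $23,639.
Year 2: DB = ⌊$23,639 × 150%/7⌋ = $5,065; SL = ⌊$21,139/6⌋ = $3,523 → take DB $5,065. Book value $18,574.
Year 3: DB = ⌊$18,574 × 150%/7⌋ = $3,980; SL = ⌊$16,074/5⌋ = $3,214 → take DB $3,980. Book value $14,594.
Year 4: DB = ⌊$14,594 × 150%/7⌋ = $3,127; SL = ⌊$12,094/4⌋ = $3,023 → take DB $3,127. Book value $11,467.
Year 5: DB = ⌊$11,467 × 150%/7⌋ = $2,457; SL = ⌊$8,967/3⌋ = $2,989 → take SL $2,989. Book value $8,478.
Year 6: DB = ⌊$8,478 × 150%/7⌋ = $1,816; SL = ⌊$5,978/2⌋ = $2,989 → take SL $2,989. Book value $5,489.
Year 7 (final): $5,489 − $2,500 = $2,989. Book value $2,500.

$6,447; $5,065; $3,980; $3,127; $2,989; $2,989; $2,989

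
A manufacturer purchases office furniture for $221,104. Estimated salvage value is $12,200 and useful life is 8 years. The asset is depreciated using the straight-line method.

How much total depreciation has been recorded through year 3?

$78,339

Depreciable base = $221,104 − $12,200 = $208,904.
Annual expense = $208,904 / 8 = $26,113.
End of year 1: book value $194,991.
End of year 2: book value $168,878.
End of year 3: book value $142,765.
Accumulated through year 3 = $221,104 − $142,765 = $78,339.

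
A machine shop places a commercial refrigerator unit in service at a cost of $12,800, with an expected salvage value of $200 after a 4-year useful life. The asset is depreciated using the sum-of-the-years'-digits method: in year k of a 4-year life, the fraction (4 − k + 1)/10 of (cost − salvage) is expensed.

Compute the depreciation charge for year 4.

Depreciable base = $12,800 − $200 = $12,600.
Sum of the years' digits = 4+3+2+1 = 10.
Year 1: $12,600 × 4/10 = $5,040. Book value $7,760.
Year 2: $12,600 × 3/10 = $3,780. Book value $3,980.
Year 3: $12,600 × 2/10 = $2,520. Book value $1,460.
Year 4: $12,600 × 1/10 = $1,260. Book value $200.

$1,260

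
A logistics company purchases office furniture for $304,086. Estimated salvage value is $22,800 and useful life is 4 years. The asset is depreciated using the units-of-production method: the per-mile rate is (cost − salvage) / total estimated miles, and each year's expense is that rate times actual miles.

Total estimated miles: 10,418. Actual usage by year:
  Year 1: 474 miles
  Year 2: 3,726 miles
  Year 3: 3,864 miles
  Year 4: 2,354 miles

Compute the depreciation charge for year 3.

Depreciable base = $304,086 − $22,800 = $281,286.
Rate = $281,286 / 10,418 miles = $27 per mile.
Year 1: 474 × $27 = $12,798. Book value $291,288.
Year 2: 3,726 × $27 = $100,602. Book value $190,686.
Year 3: 3,864 × $27 = $104,328. Book value $86,358.

$104,328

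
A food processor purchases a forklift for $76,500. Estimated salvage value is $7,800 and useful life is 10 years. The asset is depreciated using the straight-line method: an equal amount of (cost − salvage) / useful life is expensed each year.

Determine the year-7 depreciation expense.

Depreciable base = $76,500 − $7,800 = $68,700.
Annual expense = $68,700 / 10 = $6,870.

$6,870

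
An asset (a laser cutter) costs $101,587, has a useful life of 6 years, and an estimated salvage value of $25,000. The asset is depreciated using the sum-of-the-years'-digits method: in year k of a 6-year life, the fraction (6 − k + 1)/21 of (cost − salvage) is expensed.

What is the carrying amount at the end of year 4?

$35,941

Depreciable base = $101,587 − $25,000 = $76,587.
Sum of the years' digits = 6+5+4+3+2+1 = 21.
Year 1: $76,587 × 6/21 = $21,882. Book value $79,705.
Year 2: $76,587 × 5/21 = $18,235. Book value $61,470.
Year 3: $76,587 × 4/21 = $14,588. Book value $46,882.
Year 4: $76,587 × 3/21 = $10,941. Book value $35,941.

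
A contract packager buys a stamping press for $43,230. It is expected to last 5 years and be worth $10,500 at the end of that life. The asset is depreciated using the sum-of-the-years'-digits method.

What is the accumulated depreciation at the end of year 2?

Depreciable base = $43,230 − $10,500 = $32,730.
Sum of the years' digits = 5+4+3+2+1 = 15.
Year 1: $32,730 × 5/15 = $10,910. Book value $32,320.
Year 2: $32,730 × 4/15 = $8,728. Book value $23,592.
Accumulated through year 2 = $43,230 − $23,592 = $19,638.

$19,638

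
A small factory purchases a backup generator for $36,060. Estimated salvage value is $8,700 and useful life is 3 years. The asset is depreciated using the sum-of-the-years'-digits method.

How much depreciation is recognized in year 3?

$4,560

Depreciable base = $36,060 − $8,700 = $27,360.
Sum of the years' digits = 3+2+1 = 6.
Year 1: $27,360 × 3/6 = $13,680. Book value $22,380.
Year 2: $27,360 × 2/6 = $9,120. Book value $13,260.
Year 3: $27,360 × 1/6 = $4,560. Book value $8,700.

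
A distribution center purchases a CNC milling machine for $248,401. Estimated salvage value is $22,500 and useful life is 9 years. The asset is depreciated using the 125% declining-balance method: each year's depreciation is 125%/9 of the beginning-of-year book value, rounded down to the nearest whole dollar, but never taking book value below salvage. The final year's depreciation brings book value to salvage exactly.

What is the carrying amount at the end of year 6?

Depreciable base = $248,401 − $22,500 = $225,901.
Year 1: ⌊$248,401 × 125%/9⌋ = $34,500. Book value $213,901.
Year 2: ⌊$213,901 × 125%/9⌋ = $29,708. Book value $184,193.
Year 3: ⌊$184,193 × 125%/9⌋ = $25,582. Book value $158,611.
Year 4: ⌊$158,611 × 125%/9⌋ = $22,029. Book value $136,582.
Year 5: ⌊$136,582 × 125%/9⌋ = $18,969. Book value $117,613.
Year 6: ⌊$117,613 × 125%/9⌋ = $16,335. Book value $101,278.

$101,278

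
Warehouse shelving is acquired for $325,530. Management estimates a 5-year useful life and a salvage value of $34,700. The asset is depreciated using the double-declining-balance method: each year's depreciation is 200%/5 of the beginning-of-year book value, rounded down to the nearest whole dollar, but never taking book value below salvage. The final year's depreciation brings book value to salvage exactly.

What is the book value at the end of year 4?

Depreciable base = $325,530 − $34,700 = $290,830.
Year 1: ⌊$325,530 × 200%/5⌋ = $130,212. Book value $195,318.
Year 2: ⌊$195,318 × 200%/5⌋ = $78,127. Book value $117,191.
Year 3: ⌊$117,191 × 200%/5⌋ = $46,876. Book value $70,315.
Year 4: ⌊$70,315 × 200%/5⌋ = $28,126. Book value $42,189.

$42,189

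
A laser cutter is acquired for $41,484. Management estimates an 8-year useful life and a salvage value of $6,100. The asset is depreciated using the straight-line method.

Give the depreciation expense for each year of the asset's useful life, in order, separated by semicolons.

Depreciable base = $41,484 − $6,100 = $35,384.
Annual expense = $35,384 / 8 = $4,423.
End of year 1: book value $37,061.
End of year 2: book value $32,638.
End of year 3: book value $28,215.
End of year 4: book value $23,792.
End of year 5: book value $19,369.
End of year 6: book value $14,946.
End of year 7: book value $10,523.
End of year 8: book value $6,100.

$4,423; $4,423; $4,423; $4,423; $4,423; $4,423; $4,423; $4,423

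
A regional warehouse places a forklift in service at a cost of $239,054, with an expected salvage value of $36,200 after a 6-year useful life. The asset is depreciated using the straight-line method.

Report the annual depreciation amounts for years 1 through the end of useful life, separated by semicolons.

$33,809; $33,809; $33,809; $33,809; $33,809; $33,809

Depreciable base = $239,054 − $36,200 = $202,854.
Annual expense = $202,854 / 6 = $33,809.
End of year 1: book value $205,245.
End of year 2: book value $171,436.
End of year 3: book value $137,627.
End of year 4: book value $103,818.
End of year 5: book value $70,009.
End of year 6: book value $36,200.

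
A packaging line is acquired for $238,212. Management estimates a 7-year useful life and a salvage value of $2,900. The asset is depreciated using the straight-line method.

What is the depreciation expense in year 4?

$33,616

Depreciable base = $238,212 − $2,900 = $235,312.
Annual expense = $235,312 / 7 = $33,616.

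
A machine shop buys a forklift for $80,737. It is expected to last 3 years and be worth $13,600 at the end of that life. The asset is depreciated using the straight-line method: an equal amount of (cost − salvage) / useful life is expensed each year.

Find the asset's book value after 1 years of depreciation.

$58,358

Depreciable base = $80,737 − $13,600 = $67,137.
Annual expense = $67,137 / 3 = $22,379.
End of year 1: book value $58,358.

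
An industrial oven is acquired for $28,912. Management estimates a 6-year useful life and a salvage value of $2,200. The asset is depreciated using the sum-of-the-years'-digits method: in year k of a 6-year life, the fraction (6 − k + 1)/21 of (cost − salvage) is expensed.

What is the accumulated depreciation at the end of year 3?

$19,080

Depreciable base = $28,912 − $2,200 = $26,712.
Sum of the years' digits = 6+5+4+3+2+1 = 21.
Year 1: $26,712 × 6/21 = $7,632. Book value $21,280.
Year 2: $26,712 × 5/21 = $6,360. Book value $14,920.
Year 3: $26,712 × 4/21 = $5,088. Book value $9,832.
Accumulated through year 3 = $28,912 − $9,832 = $19,080.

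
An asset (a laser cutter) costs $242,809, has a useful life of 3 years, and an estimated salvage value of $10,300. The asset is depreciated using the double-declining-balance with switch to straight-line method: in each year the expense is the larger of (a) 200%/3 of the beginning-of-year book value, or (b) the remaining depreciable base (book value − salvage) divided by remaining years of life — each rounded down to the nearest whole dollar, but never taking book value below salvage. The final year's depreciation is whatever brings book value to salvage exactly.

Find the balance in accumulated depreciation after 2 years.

Depreciable base = $242,809 − $10,300 = $232,509.
Year 1: DB = ⌊$242,809 × 200%/3⌋ = $161,872; SL = ⌊$232,509/3⌋ = $77,503 → take DB $161,872. Book value $80,937.
Year 2: DB = ⌊$80,937 × 200%/3⌋ = $53,958; SL = ⌊$70,637/2⌋ = $35,318 → take DB $53,958. Book value $26,979.
Accumulated through year 2 = $242,809 − $26,979 = $215,830.

$215,830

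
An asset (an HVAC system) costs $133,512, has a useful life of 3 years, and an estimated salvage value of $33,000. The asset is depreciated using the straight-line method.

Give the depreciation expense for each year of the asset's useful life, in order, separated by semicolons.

$33,504; $33,504; $33,504

Depreciable base = $133,512 − $33,000 = $100,512.
Annual expense = $100,512 / 3 = $33,504.
End of year 1: book value $100,008.
End of year 2: book value $66,504.
End of year 3: book value $33,000.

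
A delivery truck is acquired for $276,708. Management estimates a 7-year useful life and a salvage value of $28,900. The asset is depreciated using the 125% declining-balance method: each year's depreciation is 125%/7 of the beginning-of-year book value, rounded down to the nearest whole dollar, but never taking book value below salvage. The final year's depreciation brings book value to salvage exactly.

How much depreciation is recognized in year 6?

$18,479

Depreciable base = $276,708 − $28,900 = $247,808.
Year 1: ⌊$276,708 × 125%/7⌋ = $49,412. Book value $227,296.
Year 2: ⌊$227,296 × 125%/7⌋ = $40,588. Book value $186,708.
Year 3: ⌊$186,708 × 125%/7⌋ = $33,340. Book value $153,368.
Year 4: ⌊$153,368 × 125%/7⌋ = $27,387. Book value $125,981.
Year 5: ⌊$125,981 × 125%/7⌋ = $22,496. Book value $103,485.
Year 6: ⌊$103,485 × 125%/7⌋ = $18,479. Book value $85,006.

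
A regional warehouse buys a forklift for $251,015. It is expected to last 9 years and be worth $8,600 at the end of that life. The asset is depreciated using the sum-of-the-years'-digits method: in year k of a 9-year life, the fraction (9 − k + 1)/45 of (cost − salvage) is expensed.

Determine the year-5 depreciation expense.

$26,935

Depreciable base = $251,015 − $8,600 = $242,415.
Sum of the years' digits = 9+8+7+6+5+4+3+2+1 = 45.
Year 1: $242,415 × 9/45 = $48,483. Book value $202,532.
Year 2: $242,415 × 8/45 = $43,096. Book value $159,436.
Year 3: $242,415 × 7/45 = $37,709. Book value $121,727.
Year 4: $242,415 × 6/45 = $32,322. Book value $89,405.
Year 5: $242,415 × 5/45 = $26,935. Book value $62,470.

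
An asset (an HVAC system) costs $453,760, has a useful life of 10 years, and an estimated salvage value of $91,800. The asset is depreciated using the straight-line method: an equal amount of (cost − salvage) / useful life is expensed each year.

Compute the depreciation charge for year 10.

Depreciable base = $453,760 − $91,800 = $361,960.
Annual expense = $361,960 / 10 = $36,196.

$36,196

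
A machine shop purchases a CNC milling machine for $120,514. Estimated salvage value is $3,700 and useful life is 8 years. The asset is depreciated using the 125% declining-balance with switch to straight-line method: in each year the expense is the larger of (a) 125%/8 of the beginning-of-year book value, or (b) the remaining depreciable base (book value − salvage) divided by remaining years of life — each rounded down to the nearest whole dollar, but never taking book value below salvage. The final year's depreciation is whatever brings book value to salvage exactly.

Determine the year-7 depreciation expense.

Depreciable base = $120,514 − $3,700 = $116,814.
Year 1: DB = ⌊$120,514 × 125%/8⌋ = $18,830; SL = ⌊$116,814/8⌋ = $14,601 → take DB $18,830. Book value $101,684.
Year 2: DB = ⌊$101,684 × 125%/8⌋ = $15,888; SL = ⌊$97,984/7⌋ = $13,997 → take DB $15,888. Book value $85,796.
Year 3: DB = ⌊$85,796 × 125%/8⌋ = $13,405; SL = ⌊$82,096/6⌋ = $13,682 → take SL $13,682. Book value $72,114.
Year 4: DB = ⌊$72,114 × 125%/8⌋ = $11,267; SL = ⌊$68,414/5⌋ = $13,682 → take SL $13,682. Book value $58,432.
Year 5: DB = ⌊$58,432 × 125%/8⌋ = $9,130; SL = ⌊$54,732/4⌋ = $13,683 → take SL $13,683. Book value $44,749.
Year 6: DB = ⌊$44,749 × 125%/8⌋ = $6,992; SL = ⌊$41,049/3⌋ = $13,683 → take SL $13,683. Book value $31,066.
Year 7: DB = ⌊$31,066 × 125%/8⌋ = $4,854; SL = ⌊$27,366/2⌋ = $13,683 → take SL $13,683. Book value $17,383.

$13,683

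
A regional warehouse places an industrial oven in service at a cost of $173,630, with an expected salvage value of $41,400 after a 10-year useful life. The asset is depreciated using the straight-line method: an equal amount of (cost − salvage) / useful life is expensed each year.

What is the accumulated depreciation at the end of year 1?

Depreciable base = $173,630 − $41,400 = $132,230.
Annual expense = $132,230 / 10 = $13,223.
End of year 1: book value $160,407.
Accumulated through year 1 = $173,630 − $160,407 = $13,223.

$13,223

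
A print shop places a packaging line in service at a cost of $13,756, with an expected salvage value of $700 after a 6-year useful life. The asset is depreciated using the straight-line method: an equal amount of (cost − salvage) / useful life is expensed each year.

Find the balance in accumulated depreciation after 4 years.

$8,704

Depreciable base = $13,756 − $700 = $13,056.
Annual expense = $13,056 / 6 = $2,176.
End of year 1: book value $11,580.
End of year 2: book value $9,404.
End of year 3: book value $7,228.
End of year 4: book value $5,052.
Accumulated through year 4 = $13,756 − $5,052 = $8,704.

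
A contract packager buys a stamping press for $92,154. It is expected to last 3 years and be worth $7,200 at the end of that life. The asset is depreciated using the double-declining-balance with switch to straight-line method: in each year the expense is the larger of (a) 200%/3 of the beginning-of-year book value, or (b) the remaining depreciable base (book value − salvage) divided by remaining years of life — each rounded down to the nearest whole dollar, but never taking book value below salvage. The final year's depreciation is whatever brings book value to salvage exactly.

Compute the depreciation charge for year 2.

$20,478

Depreciable base = $92,154 − $7,200 = $84,954.
Year 1: DB = ⌊$92,154 × 200%/3⌋ = $61,436; SL = ⌊$84,954/3⌋ = $28,318 → take DB $61,436. Book value $30,718.
Year 2: DB = ⌊$30,718 × 200%/3⌋ = $20,478; SL = ⌊$23,518/2⌋ = $11,759 → take DB $20,478. Book value $10,240.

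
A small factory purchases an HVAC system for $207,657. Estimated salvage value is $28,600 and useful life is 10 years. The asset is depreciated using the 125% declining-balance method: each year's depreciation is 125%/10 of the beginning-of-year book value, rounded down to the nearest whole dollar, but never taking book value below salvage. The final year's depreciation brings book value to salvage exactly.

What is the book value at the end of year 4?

Depreciable base = $207,657 − $28,600 = $179,057.
Year 1: ⌊$207,657 × 125%/10⌋ = $25,957. Book value $181,700.
Year 2: ⌊$181,700 × 125%/10⌋ = $22,712. Book value $158,988.
Year 3: ⌊$158,988 × 125%/10⌋ = $19,873. Book value $139,115.
Year 4: ⌊$139,115 × 125%/10⌋ = $17,389. Book value $121,726.

$121,726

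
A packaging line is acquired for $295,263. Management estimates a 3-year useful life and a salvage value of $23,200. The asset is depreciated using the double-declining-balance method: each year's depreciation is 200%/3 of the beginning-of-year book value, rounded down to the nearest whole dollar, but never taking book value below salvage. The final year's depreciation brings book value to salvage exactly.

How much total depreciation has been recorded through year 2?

$262,456

Depreciable base = $295,263 − $23,200 = $272,063.
Year 1: ⌊$295,263 × 200%/3⌋ = $196,842. Book value $98,421.
Year 2: ⌊$98,421 × 200%/3⌋ = $65,614. Book value $32,807.
Accumulated through year 2 = $295,263 − $32,807 = $262,456.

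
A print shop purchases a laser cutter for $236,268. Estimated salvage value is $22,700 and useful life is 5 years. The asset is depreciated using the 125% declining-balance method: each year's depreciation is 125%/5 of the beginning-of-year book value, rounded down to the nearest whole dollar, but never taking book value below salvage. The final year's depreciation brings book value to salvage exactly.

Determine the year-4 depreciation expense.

$24,919

Depreciable base = $236,268 − $22,700 = $213,568.
Year 1: ⌊$236,268 × 125%/5⌋ = $59,067. Book value $177,201.
Year 2: ⌊$177,201 × 125%/5⌋ = $44,300. Book value $132,901.
Year 3: ⌊$132,901 × 125%/5⌋ = $33,225. Book value $99,676.
Year 4: ⌊$99,676 × 125%/5⌋ = $24,919. Book value $74,757.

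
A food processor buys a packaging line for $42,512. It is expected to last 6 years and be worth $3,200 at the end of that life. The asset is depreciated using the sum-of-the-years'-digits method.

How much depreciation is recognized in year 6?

$1,872

Depreciable base = $42,512 − $3,200 = $39,312.
Sum of the years' digits = 6+5+4+3+2+1 = 21.
Year 1: $39,312 × 6/21 = $11,232. Book value $31,280.
Year 2: $39,312 × 5/21 = $9,360. Book value $21,920.
Year 3: $39,312 × 4/21 = $7,488. Book value $14,432.
Year 4: $39,312 × 3/21 = $5,616. Book value $8,816.
Year 5: $39,312 × 2/21 = $3,744. Book value $5,072.
Year 6: $39,312 × 1/21 = $1,872. Book value $3,200.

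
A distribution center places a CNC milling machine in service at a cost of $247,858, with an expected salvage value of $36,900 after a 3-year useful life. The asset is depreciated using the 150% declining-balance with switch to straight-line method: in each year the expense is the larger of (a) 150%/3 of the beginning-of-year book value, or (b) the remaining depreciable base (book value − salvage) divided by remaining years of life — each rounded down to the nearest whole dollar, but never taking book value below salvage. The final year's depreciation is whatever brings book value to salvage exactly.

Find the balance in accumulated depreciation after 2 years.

$185,893

Depreciable base = $247,858 − $36,900 = $210,958.
Year 1: DB = ⌊$247,858 × 150%/3⌋ = $123,929; SL = ⌊$210,958/3⌋ = $70,319 → take DB $123,929. Book value $123,929.
Year 2: DB = ⌊$123,929 × 150%/3⌋ = $61,964; SL = ⌊$87,029/2⌋ = $43,514 → take DB $61,964. Book value $61,965.
Accumulated through year 2 = $247,858 − $61,965 = $185,893.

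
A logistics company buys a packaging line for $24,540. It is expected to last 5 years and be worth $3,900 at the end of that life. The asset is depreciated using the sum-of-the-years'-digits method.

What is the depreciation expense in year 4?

Depreciable base = $24,540 − $3,900 = $20,640.
Sum of the years' digits = 5+4+3+2+1 = 15.
Year 1: $20,640 × 5/15 = $6,880. Book value $17,660.
Year 2: $20,640 × 4/15 = $5,504. Book value $12,156.
Year 3: $20,640 × 3/15 = $4,128. Book value $8,028.
Year 4: $20,640 × 2/15 = $2,752. Book value $5,276.

$2,752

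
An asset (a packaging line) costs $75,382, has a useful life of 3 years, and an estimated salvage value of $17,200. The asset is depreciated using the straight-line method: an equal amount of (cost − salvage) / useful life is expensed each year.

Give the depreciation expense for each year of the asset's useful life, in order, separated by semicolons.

Depreciable base = $75,382 − $17,200 = $58,182.
Annual expense = $58,182 / 3 = $19,394.
End of year 1: book value $55,988.
End of year 2: book value $36,594.
End of year 3: book value $17,200.

$19,394; $19,394; $19,394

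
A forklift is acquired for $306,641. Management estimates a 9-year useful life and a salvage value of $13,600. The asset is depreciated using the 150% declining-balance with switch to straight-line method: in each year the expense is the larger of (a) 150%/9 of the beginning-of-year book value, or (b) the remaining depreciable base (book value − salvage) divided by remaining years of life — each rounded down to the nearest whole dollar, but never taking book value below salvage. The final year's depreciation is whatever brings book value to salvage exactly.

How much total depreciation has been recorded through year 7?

$239,329

Depreciable base = $306,641 − $13,600 = $293,041.
Year 1: DB = ⌊$306,641 × 150%/9⌋ = $51,106; SL = ⌊$293,041/9⌋ = $32,560 → take DB $51,106. Book value $255,535.
Year 2: DB = ⌊$255,535 × 150%/9⌋ = $42,589; SL = ⌊$241,935/8⌋ = $30,241 → take DB $42,589. Book value $212,946.
Year 3: DB = ⌊$212,946 × 150%/9⌋ = $35,491; SL = ⌊$199,346/7⌋ = $28,478 → take DB $35,491. Book value $177,455.
Year 4: DB = ⌊$177,455 × 150%/9⌋ = $29,575; SL = ⌊$163,855/6⌋ = $27,309 → take DB $29,575. Book value $147,880.
Year 5: DB = ⌊$147,880 × 150%/9⌋ = $24,646; SL = ⌊$134,280/5⌋ = $26,856 → take SL $26,856. Book value $121,024.
Year 6: DB = ⌊$121,024 × 150%/9⌋ = $20,170; SL = ⌊$107,424/4⌋ = $26,856 → take SL $26,856. Book value $94,168.
Year 7: DB = ⌊$94,168 × 150%/9⌋ = $15,694; SL = ⌊$80,568/3⌋ = $26,856 → take SL $26,856. Book value $67,312.
Accumulated through year 7 = $306,641 − $67,312 = $239,329.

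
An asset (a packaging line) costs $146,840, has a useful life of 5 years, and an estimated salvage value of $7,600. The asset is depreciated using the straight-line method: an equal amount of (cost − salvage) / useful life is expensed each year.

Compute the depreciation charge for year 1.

$27,848

Depreciable base = $146,840 − $7,600 = $139,240.
Annual expense = $139,240 / 5 = $27,848.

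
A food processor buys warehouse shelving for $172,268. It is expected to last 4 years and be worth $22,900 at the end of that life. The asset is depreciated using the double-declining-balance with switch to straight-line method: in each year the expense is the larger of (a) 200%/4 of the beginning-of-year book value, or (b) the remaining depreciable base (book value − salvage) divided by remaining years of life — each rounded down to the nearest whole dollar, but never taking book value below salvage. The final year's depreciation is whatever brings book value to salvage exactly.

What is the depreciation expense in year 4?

$0

Depreciable base = $172,268 − $22,900 = $149,368.
Year 1: DB = ⌊$172,268 × 200%/4⌋ = $86,134; SL = ⌊$149,368/4⌋ = $37,342 → take DB $86,134. Book value $86,134.
Year 2: DB = ⌊$86,134 × 200%/4⌋ = $43,067; SL = ⌊$63,234/3⌋ = $21,078 → take DB $43,067. Book value $43,067.
Year 3: DB = ⌊$43,067 × 200%/4⌋ = $21,533; SL = ⌊$20,167/2⌋ = $10,083 → take DB $21,533, capped at $20,167. Book value $22,900.
Year 4 (final): $22,900 − $22,900 = $0. Book value $22,900.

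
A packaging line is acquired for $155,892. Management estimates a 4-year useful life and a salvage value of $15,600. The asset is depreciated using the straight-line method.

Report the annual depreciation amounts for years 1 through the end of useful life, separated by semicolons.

Depreciable base = $155,892 − $15,600 = $140,292.
Annual expense = $140,292 / 4 = $35,073.
End of year 1: book value $120,819.
End of year 2: book value $85,746.
End of year 3: book value $50,673.
End of year 4: book value $15,600.

$35,073; $35,073; $35,073; $35,073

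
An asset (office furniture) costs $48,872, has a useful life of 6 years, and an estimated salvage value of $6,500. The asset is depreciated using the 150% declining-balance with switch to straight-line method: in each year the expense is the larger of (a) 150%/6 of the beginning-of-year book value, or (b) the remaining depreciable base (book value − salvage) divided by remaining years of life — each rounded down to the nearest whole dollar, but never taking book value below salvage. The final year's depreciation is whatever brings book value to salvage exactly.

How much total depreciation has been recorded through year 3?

Depreciable base = $48,872 − $6,500 = $42,372.
Year 1: DB = ⌊$48,872 × 150%/6⌋ = $12,218; SL = ⌊$42,372/6⌋ = $7,062 → take DB $12,218. Book value $36,654.
Year 2: DB = ⌊$36,654 × 150%/6⌋ = $9,163; SL = ⌊$30,154/5⌋ = $6,030 → take DB $9,163. Book value $27,491.
Year 3: DB = ⌊$27,491 × 150%/6⌋ = $6,872; SL = ⌊$20,991/4⌋ = $5,247 → take DB $6,872. Book value $20,619.
Accumulated through year 3 = $48,872 − $20,619 = $28,253.

$28,253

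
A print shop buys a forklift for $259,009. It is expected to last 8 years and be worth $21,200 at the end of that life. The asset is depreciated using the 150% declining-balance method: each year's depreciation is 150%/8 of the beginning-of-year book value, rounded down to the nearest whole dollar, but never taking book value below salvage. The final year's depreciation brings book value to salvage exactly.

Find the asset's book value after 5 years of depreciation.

Depreciable base = $259,009 − $21,200 = $237,809.
Year 1: ⌊$259,009 × 150%/8⌋ = $48,564. Book value $210,445.
Year 2: ⌊$210,445 × 150%/8⌋ = $39,458. Book value $170,987.
Year 3: ⌊$170,987 × 150%/8⌋ = $32,060. Book value $138,927.
Year 4: ⌊$138,927 × 150%/8⌋ = $26,048. Book value $112,879.
Year 5: ⌊$112,879 × 150%/8⌋ = $21,164. Book value $91,715.

$91,715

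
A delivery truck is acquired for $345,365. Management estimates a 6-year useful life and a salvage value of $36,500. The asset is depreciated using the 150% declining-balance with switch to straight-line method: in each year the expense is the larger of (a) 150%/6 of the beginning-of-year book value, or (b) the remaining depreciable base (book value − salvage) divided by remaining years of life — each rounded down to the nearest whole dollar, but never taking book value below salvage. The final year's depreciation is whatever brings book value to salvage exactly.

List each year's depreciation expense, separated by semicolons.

Depreciable base = $345,365 − $36,500 = $308,865.
Year 1: DB = ⌊$345,365 × 150%/6⌋ = $86,341; SL = ⌊$308,865/6⌋ = $51,477 → take DB $86,341. Book value $259,024.
Year 2: DB = ⌊$259,024 × 150%/6⌋ = $64,756; SL = ⌊$222,524/5⌋ = $44,504 → take DB $64,756. Book value $194,268.
Year 3: DB = ⌊$194,268 × 150%/6⌋ = $48,567; SL = ⌊$157,768/4⌋ = $39,442 → take DB $48,567. Book value $145,701.
Year 4: DB = ⌊$145,701 × 150%/6⌋ = $36,425; SL = ⌊$109,201/3⌋ = $36,400 → take DB $36,425. Book value $109,276.
Year 5: DB = ⌊$109,276 × 150%/6⌋ = $27,319; SL = ⌊$72,776/2⌋ = $36,388 → take SL $36,388. Book value $72,888.
Year 6 (final): $72,888 − $36,500 = $36,388. Book value $36,500.

$86,341; $64,756; $48,567; $36,425; $36,388; $36,388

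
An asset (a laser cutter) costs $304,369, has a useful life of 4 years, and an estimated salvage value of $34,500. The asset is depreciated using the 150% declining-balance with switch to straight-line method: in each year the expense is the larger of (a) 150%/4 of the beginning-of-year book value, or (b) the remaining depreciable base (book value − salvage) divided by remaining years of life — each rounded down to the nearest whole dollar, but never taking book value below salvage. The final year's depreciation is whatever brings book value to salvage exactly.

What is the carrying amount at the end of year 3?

Depreciable base = $304,369 − $34,500 = $269,869.
Year 1: DB = ⌊$304,369 × 150%/4⌋ = $114,138; SL = ⌊$269,869/4⌋ = $67,467 → take DB $114,138. Book value $190,231.
Year 2: DB = ⌊$190,231 × 150%/4⌋ = $71,336; SL = ⌊$155,731/3⌋ = $51,910 → take DB $71,336. Book value $118,895.
Year 3: DB = ⌊$118,895 × 150%/4⌋ = $44,585; SL = ⌊$84,395/2⌋ = $42,197 → take DB $44,585. Book value $74,310.

$74,310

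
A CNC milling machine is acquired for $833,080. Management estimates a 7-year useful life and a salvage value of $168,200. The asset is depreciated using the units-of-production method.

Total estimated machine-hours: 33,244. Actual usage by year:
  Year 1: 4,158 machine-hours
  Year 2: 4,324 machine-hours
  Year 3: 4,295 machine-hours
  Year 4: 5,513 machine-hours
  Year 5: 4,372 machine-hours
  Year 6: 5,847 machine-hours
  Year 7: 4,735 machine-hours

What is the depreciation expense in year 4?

Depreciable base = $833,080 − $168,200 = $664,880.
Rate = $664,880 / 33,244 machine-hours = $20 per machine-hour.
Year 1: 4,158 × $20 = $83,160. Book value $749,920.
Year 2: 4,324 × $20 = $86,480. Book value $663,440.
Year 3: 4,295 × $20 = $85,900. Book value $577,540.
Year 4: 5,513 × $20 = $110,260. Book value $467,280.

$110,260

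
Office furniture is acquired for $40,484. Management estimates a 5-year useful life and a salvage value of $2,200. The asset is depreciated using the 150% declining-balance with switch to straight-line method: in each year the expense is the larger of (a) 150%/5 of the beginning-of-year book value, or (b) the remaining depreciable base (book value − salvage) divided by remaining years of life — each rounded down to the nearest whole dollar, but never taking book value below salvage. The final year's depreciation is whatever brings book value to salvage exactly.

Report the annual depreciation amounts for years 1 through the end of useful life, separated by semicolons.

$12,145; $8,501; $5,951; $5,843; $5,844

Depreciable base = $40,484 − $2,200 = $38,284.
Year 1: DB = ⌊$40,484 × 150%/5⌋ = $12,145; SL = ⌊$38,284/5⌋ = $7,656 → take DB $12,145. Book value $28,339.
Year 2: DB = ⌊$28,339 × 150%/5⌋ = $8,501; SL = ⌊$26,139/4⌋ = $6,534 → take DB $8,501. Book value $19,838.
Year 3: DB = ⌊$19,838 × 150%/5⌋ = $5,951; SL = ⌊$17,638/3⌋ = $5,879 → take DB $5,951. Book value $13,887.
Year 4: DB = ⌊$13,887 × 150%/5⌋ = $4,166; SL = ⌊$11,687/2⌋ = $5,843 → take SL $5,843. Book value $8,044.
Year 5 (final): $8,044 − $2,200 = $5,844. Book value $2,200.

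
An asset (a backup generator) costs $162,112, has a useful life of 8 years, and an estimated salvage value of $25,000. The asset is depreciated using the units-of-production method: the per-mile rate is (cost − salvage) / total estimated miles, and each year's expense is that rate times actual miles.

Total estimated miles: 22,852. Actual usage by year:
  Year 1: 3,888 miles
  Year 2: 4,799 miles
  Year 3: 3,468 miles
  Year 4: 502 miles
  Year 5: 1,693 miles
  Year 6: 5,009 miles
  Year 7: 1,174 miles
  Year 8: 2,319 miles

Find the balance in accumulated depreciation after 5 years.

$86,100

Depreciable base = $162,112 − $25,000 = $137,112.
Rate = $137,112 / 22,852 miles = $6 per mile.
Year 1: 3,888 × $6 = $23,328. Book value $138,784.
Year 2: 4,799 × $6 = $28,794. Book value $109,990.
Year 3: 3,468 × $6 = $20,808. Book value $89,182.
Year 4: 502 × $6 = $3,012. Book value $86,170.
Year 5: 1,693 × $6 = $10,158. Book value $76,012.
Accumulated through year 5 = $162,112 − $76,012 = $86,100.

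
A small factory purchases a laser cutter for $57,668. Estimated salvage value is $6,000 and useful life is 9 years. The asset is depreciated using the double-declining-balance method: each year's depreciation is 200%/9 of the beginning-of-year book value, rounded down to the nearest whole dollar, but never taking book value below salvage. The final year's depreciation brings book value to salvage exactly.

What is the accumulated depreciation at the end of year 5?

$41,253

Depreciable base = $57,668 − $6,000 = $51,668.
Year 1: ⌊$57,668 × 200%/9⌋ = $12,815. Book value $44,853.
Year 2: ⌊$44,853 × 200%/9⌋ = $9,967. Book value $34,886.
Year 3: ⌊$34,886 × 200%/9⌋ = $7,752. Book value $27,134.
Year 4: ⌊$27,134 × 200%/9⌋ = $6,029. Book value $21,105.
Year 5: ⌊$21,105 × 200%/9⌋ = $4,690. Book value $16,415.
Accumulated through year 5 = $57,668 − $16,415 = $41,253.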